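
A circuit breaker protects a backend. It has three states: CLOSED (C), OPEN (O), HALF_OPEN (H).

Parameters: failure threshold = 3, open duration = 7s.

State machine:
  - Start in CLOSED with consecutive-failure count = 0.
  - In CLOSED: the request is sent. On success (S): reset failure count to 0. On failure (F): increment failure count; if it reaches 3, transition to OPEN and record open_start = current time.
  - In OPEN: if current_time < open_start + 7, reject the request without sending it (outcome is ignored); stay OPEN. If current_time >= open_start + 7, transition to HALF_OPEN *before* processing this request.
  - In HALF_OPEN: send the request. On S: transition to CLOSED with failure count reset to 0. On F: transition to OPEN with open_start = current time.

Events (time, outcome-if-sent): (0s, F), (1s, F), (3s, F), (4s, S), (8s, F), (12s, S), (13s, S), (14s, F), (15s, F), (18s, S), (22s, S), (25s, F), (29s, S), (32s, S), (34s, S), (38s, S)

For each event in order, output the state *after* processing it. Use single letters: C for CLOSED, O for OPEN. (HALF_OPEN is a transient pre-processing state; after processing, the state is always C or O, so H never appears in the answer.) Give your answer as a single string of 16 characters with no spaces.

Answer: CCOOOCCCCCCCCCCC

Derivation:
State after each event:
  event#1 t=0s outcome=F: state=CLOSED
  event#2 t=1s outcome=F: state=CLOSED
  event#3 t=3s outcome=F: state=OPEN
  event#4 t=4s outcome=S: state=OPEN
  event#5 t=8s outcome=F: state=OPEN
  event#6 t=12s outcome=S: state=CLOSED
  event#7 t=13s outcome=S: state=CLOSED
  event#8 t=14s outcome=F: state=CLOSED
  event#9 t=15s outcome=F: state=CLOSED
  event#10 t=18s outcome=S: state=CLOSED
  event#11 t=22s outcome=S: state=CLOSED
  event#12 t=25s outcome=F: state=CLOSED
  event#13 t=29s outcome=S: state=CLOSED
  event#14 t=32s outcome=S: state=CLOSED
  event#15 t=34s outcome=S: state=CLOSED
  event#16 t=38s outcome=S: state=CLOSED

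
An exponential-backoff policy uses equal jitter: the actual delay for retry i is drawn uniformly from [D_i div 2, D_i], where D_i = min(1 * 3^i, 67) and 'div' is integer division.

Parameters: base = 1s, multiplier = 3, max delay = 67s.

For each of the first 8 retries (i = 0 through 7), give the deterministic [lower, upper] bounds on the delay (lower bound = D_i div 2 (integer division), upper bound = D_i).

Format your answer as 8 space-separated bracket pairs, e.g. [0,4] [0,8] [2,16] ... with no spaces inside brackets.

Computing bounds per retry:
  i=0: D_i=min(1*3^0,67)=1, bounds=[0,1]
  i=1: D_i=min(1*3^1,67)=3, bounds=[1,3]
  i=2: D_i=min(1*3^2,67)=9, bounds=[4,9]
  i=3: D_i=min(1*3^3,67)=27, bounds=[13,27]
  i=4: D_i=min(1*3^4,67)=67, bounds=[33,67]
  i=5: D_i=min(1*3^5,67)=67, bounds=[33,67]
  i=6: D_i=min(1*3^6,67)=67, bounds=[33,67]
  i=7: D_i=min(1*3^7,67)=67, bounds=[33,67]

Answer: [0,1] [1,3] [4,9] [13,27] [33,67] [33,67] [33,67] [33,67]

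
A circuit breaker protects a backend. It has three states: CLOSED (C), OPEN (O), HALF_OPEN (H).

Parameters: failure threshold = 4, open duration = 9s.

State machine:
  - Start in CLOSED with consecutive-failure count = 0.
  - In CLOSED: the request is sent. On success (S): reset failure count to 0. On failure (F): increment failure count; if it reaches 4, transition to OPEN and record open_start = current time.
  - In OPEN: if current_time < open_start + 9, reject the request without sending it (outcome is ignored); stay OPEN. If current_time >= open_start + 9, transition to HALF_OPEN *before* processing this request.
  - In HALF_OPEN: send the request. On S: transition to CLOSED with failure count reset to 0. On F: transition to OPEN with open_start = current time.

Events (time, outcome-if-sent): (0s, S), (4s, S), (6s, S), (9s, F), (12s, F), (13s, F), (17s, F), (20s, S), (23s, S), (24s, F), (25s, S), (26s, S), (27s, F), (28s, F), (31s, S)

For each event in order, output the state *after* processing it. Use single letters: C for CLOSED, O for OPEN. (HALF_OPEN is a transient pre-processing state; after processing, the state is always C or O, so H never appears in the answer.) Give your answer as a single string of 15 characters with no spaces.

Answer: CCCCCCOOOOOCCCC

Derivation:
State after each event:
  event#1 t=0s outcome=S: state=CLOSED
  event#2 t=4s outcome=S: state=CLOSED
  event#3 t=6s outcome=S: state=CLOSED
  event#4 t=9s outcome=F: state=CLOSED
  event#5 t=12s outcome=F: state=CLOSED
  event#6 t=13s outcome=F: state=CLOSED
  event#7 t=17s outcome=F: state=OPEN
  event#8 t=20s outcome=S: state=OPEN
  event#9 t=23s outcome=S: state=OPEN
  event#10 t=24s outcome=F: state=OPEN
  event#11 t=25s outcome=S: state=OPEN
  event#12 t=26s outcome=S: state=CLOSED
  event#13 t=27s outcome=F: state=CLOSED
  event#14 t=28s outcome=F: state=CLOSED
  event#15 t=31s outcome=S: state=CLOSED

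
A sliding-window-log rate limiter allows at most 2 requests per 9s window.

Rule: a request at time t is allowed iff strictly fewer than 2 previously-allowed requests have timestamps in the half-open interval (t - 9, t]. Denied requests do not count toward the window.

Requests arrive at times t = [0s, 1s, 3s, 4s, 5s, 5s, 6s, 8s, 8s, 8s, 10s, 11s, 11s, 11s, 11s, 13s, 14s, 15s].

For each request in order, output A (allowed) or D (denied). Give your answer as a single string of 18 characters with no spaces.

Answer: AADDDDDDDDAADDDDDD

Derivation:
Tracking allowed requests in the window:
  req#1 t=0s: ALLOW
  req#2 t=1s: ALLOW
  req#3 t=3s: DENY
  req#4 t=4s: DENY
  req#5 t=5s: DENY
  req#6 t=5s: DENY
  req#7 t=6s: DENY
  req#8 t=8s: DENY
  req#9 t=8s: DENY
  req#10 t=8s: DENY
  req#11 t=10s: ALLOW
  req#12 t=11s: ALLOW
  req#13 t=11s: DENY
  req#14 t=11s: DENY
  req#15 t=11s: DENY
  req#16 t=13s: DENY
  req#17 t=14s: DENY
  req#18 t=15s: DENY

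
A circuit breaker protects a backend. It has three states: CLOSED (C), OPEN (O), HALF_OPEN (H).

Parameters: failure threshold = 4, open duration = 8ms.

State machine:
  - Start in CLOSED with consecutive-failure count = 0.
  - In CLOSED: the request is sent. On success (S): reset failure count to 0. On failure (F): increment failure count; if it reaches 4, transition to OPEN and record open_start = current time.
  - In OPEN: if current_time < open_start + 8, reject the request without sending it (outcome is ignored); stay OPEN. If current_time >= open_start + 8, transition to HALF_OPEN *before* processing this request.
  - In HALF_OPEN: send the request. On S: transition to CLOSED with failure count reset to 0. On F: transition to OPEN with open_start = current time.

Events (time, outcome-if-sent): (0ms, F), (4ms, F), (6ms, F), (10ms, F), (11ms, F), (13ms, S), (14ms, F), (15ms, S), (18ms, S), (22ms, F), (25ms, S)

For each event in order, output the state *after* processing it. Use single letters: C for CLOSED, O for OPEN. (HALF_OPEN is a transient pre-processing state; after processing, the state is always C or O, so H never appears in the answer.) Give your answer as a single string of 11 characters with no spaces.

Answer: CCCOOOOOCCC

Derivation:
State after each event:
  event#1 t=0ms outcome=F: state=CLOSED
  event#2 t=4ms outcome=F: state=CLOSED
  event#3 t=6ms outcome=F: state=CLOSED
  event#4 t=10ms outcome=F: state=OPEN
  event#5 t=11ms outcome=F: state=OPEN
  event#6 t=13ms outcome=S: state=OPEN
  event#7 t=14ms outcome=F: state=OPEN
  event#8 t=15ms outcome=S: state=OPEN
  event#9 t=18ms outcome=S: state=CLOSED
  event#10 t=22ms outcome=F: state=CLOSED
  event#11 t=25ms outcome=S: state=CLOSED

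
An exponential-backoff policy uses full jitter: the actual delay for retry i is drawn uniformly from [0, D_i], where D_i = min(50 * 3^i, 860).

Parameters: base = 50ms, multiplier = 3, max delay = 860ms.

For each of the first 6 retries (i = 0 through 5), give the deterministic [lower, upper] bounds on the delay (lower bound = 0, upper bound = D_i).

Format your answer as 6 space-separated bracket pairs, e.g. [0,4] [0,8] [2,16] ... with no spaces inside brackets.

Computing bounds per retry:
  i=0: D_i=min(50*3^0,860)=50, bounds=[0,50]
  i=1: D_i=min(50*3^1,860)=150, bounds=[0,150]
  i=2: D_i=min(50*3^2,860)=450, bounds=[0,450]
  i=3: D_i=min(50*3^3,860)=860, bounds=[0,860]
  i=4: D_i=min(50*3^4,860)=860, bounds=[0,860]
  i=5: D_i=min(50*3^5,860)=860, bounds=[0,860]

Answer: [0,50] [0,150] [0,450] [0,860] [0,860] [0,860]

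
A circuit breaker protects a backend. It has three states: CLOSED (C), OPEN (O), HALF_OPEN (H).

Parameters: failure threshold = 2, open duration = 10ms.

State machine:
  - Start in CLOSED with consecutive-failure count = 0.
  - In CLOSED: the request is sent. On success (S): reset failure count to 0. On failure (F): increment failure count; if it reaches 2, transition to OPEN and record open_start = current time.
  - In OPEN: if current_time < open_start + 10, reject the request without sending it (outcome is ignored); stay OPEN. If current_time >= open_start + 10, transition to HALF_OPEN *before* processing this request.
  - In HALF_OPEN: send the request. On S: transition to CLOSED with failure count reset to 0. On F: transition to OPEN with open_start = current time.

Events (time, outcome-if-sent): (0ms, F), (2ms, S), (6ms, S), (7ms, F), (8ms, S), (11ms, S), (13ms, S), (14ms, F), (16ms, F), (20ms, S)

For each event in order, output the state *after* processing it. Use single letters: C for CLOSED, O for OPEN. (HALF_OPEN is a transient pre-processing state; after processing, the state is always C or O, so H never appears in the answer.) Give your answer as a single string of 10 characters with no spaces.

State after each event:
  event#1 t=0ms outcome=F: state=CLOSED
  event#2 t=2ms outcome=S: state=CLOSED
  event#3 t=6ms outcome=S: state=CLOSED
  event#4 t=7ms outcome=F: state=CLOSED
  event#5 t=8ms outcome=S: state=CLOSED
  event#6 t=11ms outcome=S: state=CLOSED
  event#7 t=13ms outcome=S: state=CLOSED
  event#8 t=14ms outcome=F: state=CLOSED
  event#9 t=16ms outcome=F: state=OPEN
  event#10 t=20ms outcome=S: state=OPEN

Answer: CCCCCCCCOO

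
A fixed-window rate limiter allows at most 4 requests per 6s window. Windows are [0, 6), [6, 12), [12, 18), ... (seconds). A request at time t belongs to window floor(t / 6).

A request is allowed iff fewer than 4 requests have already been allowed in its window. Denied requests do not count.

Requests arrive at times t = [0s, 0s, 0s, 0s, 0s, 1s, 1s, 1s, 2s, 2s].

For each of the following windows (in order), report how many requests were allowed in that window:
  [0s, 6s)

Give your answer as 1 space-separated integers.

Answer: 4

Derivation:
Processing requests:
  req#1 t=0s (window 0): ALLOW
  req#2 t=0s (window 0): ALLOW
  req#3 t=0s (window 0): ALLOW
  req#4 t=0s (window 0): ALLOW
  req#5 t=0s (window 0): DENY
  req#6 t=1s (window 0): DENY
  req#7 t=1s (window 0): DENY
  req#8 t=1s (window 0): DENY
  req#9 t=2s (window 0): DENY
  req#10 t=2s (window 0): DENY

Allowed counts by window: 4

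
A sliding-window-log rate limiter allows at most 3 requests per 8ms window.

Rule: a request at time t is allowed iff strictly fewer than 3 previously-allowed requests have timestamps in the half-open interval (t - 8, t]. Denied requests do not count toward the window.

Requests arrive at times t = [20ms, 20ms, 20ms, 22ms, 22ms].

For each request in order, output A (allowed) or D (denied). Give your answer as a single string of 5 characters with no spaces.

Answer: AAADD

Derivation:
Tracking allowed requests in the window:
  req#1 t=20ms: ALLOW
  req#2 t=20ms: ALLOW
  req#3 t=20ms: ALLOW
  req#4 t=22ms: DENY
  req#5 t=22ms: DENY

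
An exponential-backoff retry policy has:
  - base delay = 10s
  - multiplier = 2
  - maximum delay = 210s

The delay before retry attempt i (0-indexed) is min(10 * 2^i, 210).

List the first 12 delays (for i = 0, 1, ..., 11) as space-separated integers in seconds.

Answer: 10 20 40 80 160 210 210 210 210 210 210 210

Derivation:
Computing each delay:
  i=0: min(10*2^0, 210) = 10
  i=1: min(10*2^1, 210) = 20
  i=2: min(10*2^2, 210) = 40
  i=3: min(10*2^3, 210) = 80
  i=4: min(10*2^4, 210) = 160
  i=5: min(10*2^5, 210) = 210
  i=6: min(10*2^6, 210) = 210
  i=7: min(10*2^7, 210) = 210
  i=8: min(10*2^8, 210) = 210
  i=9: min(10*2^9, 210) = 210
  i=10: min(10*2^10, 210) = 210
  i=11: min(10*2^11, 210) = 210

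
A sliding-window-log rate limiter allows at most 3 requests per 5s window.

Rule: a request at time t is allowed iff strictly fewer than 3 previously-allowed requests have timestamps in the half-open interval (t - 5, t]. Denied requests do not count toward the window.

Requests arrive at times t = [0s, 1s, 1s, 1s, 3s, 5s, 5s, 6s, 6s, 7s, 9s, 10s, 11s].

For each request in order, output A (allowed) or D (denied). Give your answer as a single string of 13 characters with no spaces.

Answer: AAADDADAADDAA

Derivation:
Tracking allowed requests in the window:
  req#1 t=0s: ALLOW
  req#2 t=1s: ALLOW
  req#3 t=1s: ALLOW
  req#4 t=1s: DENY
  req#5 t=3s: DENY
  req#6 t=5s: ALLOW
  req#7 t=5s: DENY
  req#8 t=6s: ALLOW
  req#9 t=6s: ALLOW
  req#10 t=7s: DENY
  req#11 t=9s: DENY
  req#12 t=10s: ALLOW
  req#13 t=11s: ALLOW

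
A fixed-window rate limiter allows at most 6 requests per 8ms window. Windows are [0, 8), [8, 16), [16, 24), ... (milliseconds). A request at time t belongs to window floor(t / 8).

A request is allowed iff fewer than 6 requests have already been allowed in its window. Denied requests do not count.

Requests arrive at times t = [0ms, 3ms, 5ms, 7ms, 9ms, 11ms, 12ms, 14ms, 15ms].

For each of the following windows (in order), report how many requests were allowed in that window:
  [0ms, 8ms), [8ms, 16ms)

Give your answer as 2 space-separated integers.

Answer: 4 5

Derivation:
Processing requests:
  req#1 t=0ms (window 0): ALLOW
  req#2 t=3ms (window 0): ALLOW
  req#3 t=5ms (window 0): ALLOW
  req#4 t=7ms (window 0): ALLOW
  req#5 t=9ms (window 1): ALLOW
  req#6 t=11ms (window 1): ALLOW
  req#7 t=12ms (window 1): ALLOW
  req#8 t=14ms (window 1): ALLOW
  req#9 t=15ms (window 1): ALLOW

Allowed counts by window: 4 5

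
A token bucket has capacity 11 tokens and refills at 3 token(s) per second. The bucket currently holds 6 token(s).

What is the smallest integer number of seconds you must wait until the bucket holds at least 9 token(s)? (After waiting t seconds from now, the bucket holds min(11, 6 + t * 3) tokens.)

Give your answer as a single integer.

Need 6 + t * 3 >= 9, so t >= 3/3.
Smallest integer t = ceil(3/3) = 1.

Answer: 1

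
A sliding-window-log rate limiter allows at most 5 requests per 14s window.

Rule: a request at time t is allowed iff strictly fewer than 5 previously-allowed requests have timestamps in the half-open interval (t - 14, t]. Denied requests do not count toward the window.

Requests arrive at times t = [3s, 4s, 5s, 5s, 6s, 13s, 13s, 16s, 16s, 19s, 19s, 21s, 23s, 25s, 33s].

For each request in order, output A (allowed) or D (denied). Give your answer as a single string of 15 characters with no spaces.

Tracking allowed requests in the window:
  req#1 t=3s: ALLOW
  req#2 t=4s: ALLOW
  req#3 t=5s: ALLOW
  req#4 t=5s: ALLOW
  req#5 t=6s: ALLOW
  req#6 t=13s: DENY
  req#7 t=13s: DENY
  req#8 t=16s: DENY
  req#9 t=16s: DENY
  req#10 t=19s: ALLOW
  req#11 t=19s: ALLOW
  req#12 t=21s: ALLOW
  req#13 t=23s: ALLOW
  req#14 t=25s: ALLOW
  req#15 t=33s: ALLOW

Answer: AAAAADDDDAAAAAA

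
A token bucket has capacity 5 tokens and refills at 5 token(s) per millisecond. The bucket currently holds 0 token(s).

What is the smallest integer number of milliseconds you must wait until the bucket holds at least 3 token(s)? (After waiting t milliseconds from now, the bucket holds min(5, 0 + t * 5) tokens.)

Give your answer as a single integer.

Need 0 + t * 5 >= 3, so t >= 3/5.
Smallest integer t = ceil(3/5) = 1.

Answer: 1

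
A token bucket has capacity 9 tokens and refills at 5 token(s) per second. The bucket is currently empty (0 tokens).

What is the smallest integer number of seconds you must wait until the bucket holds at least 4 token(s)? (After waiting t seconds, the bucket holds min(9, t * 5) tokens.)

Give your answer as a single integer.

Need t * 5 >= 4, so t >= 4/5.
Smallest integer t = ceil(4/5) = 1.

Answer: 1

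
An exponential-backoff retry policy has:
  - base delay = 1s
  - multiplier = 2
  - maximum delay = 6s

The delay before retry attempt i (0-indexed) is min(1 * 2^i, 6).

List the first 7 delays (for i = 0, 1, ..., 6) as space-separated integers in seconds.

Computing each delay:
  i=0: min(1*2^0, 6) = 1
  i=1: min(1*2^1, 6) = 2
  i=2: min(1*2^2, 6) = 4
  i=3: min(1*2^3, 6) = 6
  i=4: min(1*2^4, 6) = 6
  i=5: min(1*2^5, 6) = 6
  i=6: min(1*2^6, 6) = 6

Answer: 1 2 4 6 6 6 6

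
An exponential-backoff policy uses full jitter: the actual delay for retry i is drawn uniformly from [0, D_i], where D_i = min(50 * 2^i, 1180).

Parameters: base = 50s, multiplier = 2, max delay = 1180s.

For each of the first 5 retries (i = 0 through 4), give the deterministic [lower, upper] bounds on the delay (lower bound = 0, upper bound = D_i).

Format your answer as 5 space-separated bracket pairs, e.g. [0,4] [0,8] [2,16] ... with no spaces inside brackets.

Computing bounds per retry:
  i=0: D_i=min(50*2^0,1180)=50, bounds=[0,50]
  i=1: D_i=min(50*2^1,1180)=100, bounds=[0,100]
  i=2: D_i=min(50*2^2,1180)=200, bounds=[0,200]
  i=3: D_i=min(50*2^3,1180)=400, bounds=[0,400]
  i=4: D_i=min(50*2^4,1180)=800, bounds=[0,800]

Answer: [0,50] [0,100] [0,200] [0,400] [0,800]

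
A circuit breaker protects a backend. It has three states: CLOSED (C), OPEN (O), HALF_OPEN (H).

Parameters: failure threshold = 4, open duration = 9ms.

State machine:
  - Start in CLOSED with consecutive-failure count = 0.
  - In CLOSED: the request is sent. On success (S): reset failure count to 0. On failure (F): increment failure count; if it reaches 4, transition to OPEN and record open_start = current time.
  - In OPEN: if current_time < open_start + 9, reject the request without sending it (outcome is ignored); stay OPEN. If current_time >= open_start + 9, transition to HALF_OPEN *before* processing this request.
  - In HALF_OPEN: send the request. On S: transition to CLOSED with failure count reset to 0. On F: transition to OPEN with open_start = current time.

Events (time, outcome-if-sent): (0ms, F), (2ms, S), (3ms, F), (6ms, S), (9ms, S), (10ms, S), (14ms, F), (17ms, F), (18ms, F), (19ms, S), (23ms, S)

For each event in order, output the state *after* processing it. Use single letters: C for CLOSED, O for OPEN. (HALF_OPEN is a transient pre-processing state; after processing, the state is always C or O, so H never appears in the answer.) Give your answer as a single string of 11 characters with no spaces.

Answer: CCCCCCCCCCC

Derivation:
State after each event:
  event#1 t=0ms outcome=F: state=CLOSED
  event#2 t=2ms outcome=S: state=CLOSED
  event#3 t=3ms outcome=F: state=CLOSED
  event#4 t=6ms outcome=S: state=CLOSED
  event#5 t=9ms outcome=S: state=CLOSED
  event#6 t=10ms outcome=S: state=CLOSED
  event#7 t=14ms outcome=F: state=CLOSED
  event#8 t=17ms outcome=F: state=CLOSED
  event#9 t=18ms outcome=F: state=CLOSED
  event#10 t=19ms outcome=S: state=CLOSED
  event#11 t=23ms outcome=S: state=CLOSED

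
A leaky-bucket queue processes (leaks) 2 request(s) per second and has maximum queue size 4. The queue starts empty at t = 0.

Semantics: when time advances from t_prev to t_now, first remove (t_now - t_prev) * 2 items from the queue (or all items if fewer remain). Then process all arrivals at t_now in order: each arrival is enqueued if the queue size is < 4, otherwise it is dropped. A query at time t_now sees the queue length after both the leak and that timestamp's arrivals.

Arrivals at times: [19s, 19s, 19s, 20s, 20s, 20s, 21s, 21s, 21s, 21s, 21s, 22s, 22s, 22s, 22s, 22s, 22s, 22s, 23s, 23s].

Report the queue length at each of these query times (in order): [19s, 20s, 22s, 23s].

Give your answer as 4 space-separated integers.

Answer: 3 4 4 4

Derivation:
Queue lengths at query times:
  query t=19s: backlog = 3
  query t=20s: backlog = 4
  query t=22s: backlog = 4
  query t=23s: backlog = 4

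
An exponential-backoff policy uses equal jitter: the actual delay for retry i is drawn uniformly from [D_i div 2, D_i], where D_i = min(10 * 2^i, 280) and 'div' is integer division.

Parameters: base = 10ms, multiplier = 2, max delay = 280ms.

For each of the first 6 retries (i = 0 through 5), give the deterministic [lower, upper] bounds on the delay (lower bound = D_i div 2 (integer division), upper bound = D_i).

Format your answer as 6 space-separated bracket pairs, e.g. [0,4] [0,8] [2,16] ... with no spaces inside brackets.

Computing bounds per retry:
  i=0: D_i=min(10*2^0,280)=10, bounds=[5,10]
  i=1: D_i=min(10*2^1,280)=20, bounds=[10,20]
  i=2: D_i=min(10*2^2,280)=40, bounds=[20,40]
  i=3: D_i=min(10*2^3,280)=80, bounds=[40,80]
  i=4: D_i=min(10*2^4,280)=160, bounds=[80,160]
  i=5: D_i=min(10*2^5,280)=280, bounds=[140,280]

Answer: [5,10] [10,20] [20,40] [40,80] [80,160] [140,280]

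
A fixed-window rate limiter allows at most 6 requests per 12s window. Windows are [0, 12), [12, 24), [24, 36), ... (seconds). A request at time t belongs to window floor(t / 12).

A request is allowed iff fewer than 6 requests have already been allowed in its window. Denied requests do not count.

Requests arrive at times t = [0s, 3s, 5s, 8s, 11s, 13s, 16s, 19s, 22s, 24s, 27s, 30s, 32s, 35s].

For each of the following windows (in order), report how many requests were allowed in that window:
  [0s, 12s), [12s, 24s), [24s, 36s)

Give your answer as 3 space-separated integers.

Processing requests:
  req#1 t=0s (window 0): ALLOW
  req#2 t=3s (window 0): ALLOW
  req#3 t=5s (window 0): ALLOW
  req#4 t=8s (window 0): ALLOW
  req#5 t=11s (window 0): ALLOW
  req#6 t=13s (window 1): ALLOW
  req#7 t=16s (window 1): ALLOW
  req#8 t=19s (window 1): ALLOW
  req#9 t=22s (window 1): ALLOW
  req#10 t=24s (window 2): ALLOW
  req#11 t=27s (window 2): ALLOW
  req#12 t=30s (window 2): ALLOW
  req#13 t=32s (window 2): ALLOW
  req#14 t=35s (window 2): ALLOW

Allowed counts by window: 5 4 5

Answer: 5 4 5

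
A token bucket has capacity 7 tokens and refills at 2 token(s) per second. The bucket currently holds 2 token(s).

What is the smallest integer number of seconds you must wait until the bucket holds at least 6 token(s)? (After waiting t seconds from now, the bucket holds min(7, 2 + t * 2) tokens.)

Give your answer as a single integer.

Need 2 + t * 2 >= 6, so t >= 4/2.
Smallest integer t = ceil(4/2) = 2.

Answer: 2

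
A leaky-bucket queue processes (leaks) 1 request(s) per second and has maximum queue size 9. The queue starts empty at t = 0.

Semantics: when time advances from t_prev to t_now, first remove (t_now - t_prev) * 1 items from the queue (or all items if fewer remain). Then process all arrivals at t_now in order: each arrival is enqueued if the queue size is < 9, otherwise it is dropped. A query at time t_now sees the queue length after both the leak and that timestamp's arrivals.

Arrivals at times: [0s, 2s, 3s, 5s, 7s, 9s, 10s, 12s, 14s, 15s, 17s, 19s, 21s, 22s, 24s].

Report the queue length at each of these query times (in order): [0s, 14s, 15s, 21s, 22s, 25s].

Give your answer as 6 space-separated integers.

Answer: 1 1 1 1 1 0

Derivation:
Queue lengths at query times:
  query t=0s: backlog = 1
  query t=14s: backlog = 1
  query t=15s: backlog = 1
  query t=21s: backlog = 1
  query t=22s: backlog = 1
  query t=25s: backlog = 0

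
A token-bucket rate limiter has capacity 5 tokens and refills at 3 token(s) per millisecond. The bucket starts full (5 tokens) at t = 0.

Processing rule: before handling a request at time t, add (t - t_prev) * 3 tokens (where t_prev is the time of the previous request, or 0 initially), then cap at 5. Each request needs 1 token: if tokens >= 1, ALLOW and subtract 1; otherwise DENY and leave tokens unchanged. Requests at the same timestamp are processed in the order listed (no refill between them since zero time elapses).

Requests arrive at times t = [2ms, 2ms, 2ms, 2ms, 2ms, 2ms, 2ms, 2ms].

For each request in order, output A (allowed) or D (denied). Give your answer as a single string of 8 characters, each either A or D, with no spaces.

Simulating step by step:
  req#1 t=2ms: ALLOW
  req#2 t=2ms: ALLOW
  req#3 t=2ms: ALLOW
  req#4 t=2ms: ALLOW
  req#5 t=2ms: ALLOW
  req#6 t=2ms: DENY
  req#7 t=2ms: DENY
  req#8 t=2ms: DENY

Answer: AAAAADDD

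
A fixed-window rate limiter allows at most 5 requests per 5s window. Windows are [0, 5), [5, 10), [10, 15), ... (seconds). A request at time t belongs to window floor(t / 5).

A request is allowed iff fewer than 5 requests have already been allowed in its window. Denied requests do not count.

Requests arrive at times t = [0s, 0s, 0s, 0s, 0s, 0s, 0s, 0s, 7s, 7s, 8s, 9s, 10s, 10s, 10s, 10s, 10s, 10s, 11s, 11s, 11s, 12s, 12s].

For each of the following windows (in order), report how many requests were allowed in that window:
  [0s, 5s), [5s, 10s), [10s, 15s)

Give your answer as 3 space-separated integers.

Answer: 5 4 5

Derivation:
Processing requests:
  req#1 t=0s (window 0): ALLOW
  req#2 t=0s (window 0): ALLOW
  req#3 t=0s (window 0): ALLOW
  req#4 t=0s (window 0): ALLOW
  req#5 t=0s (window 0): ALLOW
  req#6 t=0s (window 0): DENY
  req#7 t=0s (window 0): DENY
  req#8 t=0s (window 0): DENY
  req#9 t=7s (window 1): ALLOW
  req#10 t=7s (window 1): ALLOW
  req#11 t=8s (window 1): ALLOW
  req#12 t=9s (window 1): ALLOW
  req#13 t=10s (window 2): ALLOW
  req#14 t=10s (window 2): ALLOW
  req#15 t=10s (window 2): ALLOW
  req#16 t=10s (window 2): ALLOW
  req#17 t=10s (window 2): ALLOW
  req#18 t=10s (window 2): DENY
  req#19 t=11s (window 2): DENY
  req#20 t=11s (window 2): DENY
  req#21 t=11s (window 2): DENY
  req#22 t=12s (window 2): DENY
  req#23 t=12s (window 2): DENY

Allowed counts by window: 5 4 5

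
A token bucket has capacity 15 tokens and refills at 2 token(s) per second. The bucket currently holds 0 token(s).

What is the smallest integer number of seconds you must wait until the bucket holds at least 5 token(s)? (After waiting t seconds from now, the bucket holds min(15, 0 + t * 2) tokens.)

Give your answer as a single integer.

Answer: 3

Derivation:
Need 0 + t * 2 >= 5, so t >= 5/2.
Smallest integer t = ceil(5/2) = 3.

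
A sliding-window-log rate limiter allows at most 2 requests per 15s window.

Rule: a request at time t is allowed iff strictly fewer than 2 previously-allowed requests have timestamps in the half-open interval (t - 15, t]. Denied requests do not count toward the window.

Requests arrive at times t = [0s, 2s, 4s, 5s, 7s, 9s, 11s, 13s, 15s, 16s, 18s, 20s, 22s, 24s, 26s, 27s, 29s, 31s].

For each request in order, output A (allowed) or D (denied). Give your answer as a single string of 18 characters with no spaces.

Tracking allowed requests in the window:
  req#1 t=0s: ALLOW
  req#2 t=2s: ALLOW
  req#3 t=4s: DENY
  req#4 t=5s: DENY
  req#5 t=7s: DENY
  req#6 t=9s: DENY
  req#7 t=11s: DENY
  req#8 t=13s: DENY
  req#9 t=15s: ALLOW
  req#10 t=16s: DENY
  req#11 t=18s: ALLOW
  req#12 t=20s: DENY
  req#13 t=22s: DENY
  req#14 t=24s: DENY
  req#15 t=26s: DENY
  req#16 t=27s: DENY
  req#17 t=29s: DENY
  req#18 t=31s: ALLOW

Answer: AADDDDDDADADDDDDDA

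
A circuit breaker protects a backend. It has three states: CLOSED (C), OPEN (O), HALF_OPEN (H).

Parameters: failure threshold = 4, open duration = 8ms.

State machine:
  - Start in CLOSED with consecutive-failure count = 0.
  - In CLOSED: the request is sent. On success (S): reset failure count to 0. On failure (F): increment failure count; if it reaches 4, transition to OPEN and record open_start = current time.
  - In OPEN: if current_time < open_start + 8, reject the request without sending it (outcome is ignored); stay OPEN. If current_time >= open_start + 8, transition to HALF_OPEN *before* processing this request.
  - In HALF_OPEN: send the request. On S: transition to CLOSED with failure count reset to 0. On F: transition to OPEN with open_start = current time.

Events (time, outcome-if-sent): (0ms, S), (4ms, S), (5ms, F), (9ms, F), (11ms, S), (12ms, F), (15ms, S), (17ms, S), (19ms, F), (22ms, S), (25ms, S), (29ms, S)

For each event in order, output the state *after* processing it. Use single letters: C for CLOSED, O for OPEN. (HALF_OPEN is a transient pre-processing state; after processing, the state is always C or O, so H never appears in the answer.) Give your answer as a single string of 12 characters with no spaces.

State after each event:
  event#1 t=0ms outcome=S: state=CLOSED
  event#2 t=4ms outcome=S: state=CLOSED
  event#3 t=5ms outcome=F: state=CLOSED
  event#4 t=9ms outcome=F: state=CLOSED
  event#5 t=11ms outcome=S: state=CLOSED
  event#6 t=12ms outcome=F: state=CLOSED
  event#7 t=15ms outcome=S: state=CLOSED
  event#8 t=17ms outcome=S: state=CLOSED
  event#9 t=19ms outcome=F: state=CLOSED
  event#10 t=22ms outcome=S: state=CLOSED
  event#11 t=25ms outcome=S: state=CLOSED
  event#12 t=29ms outcome=S: state=CLOSED

Answer: CCCCCCCCCCCC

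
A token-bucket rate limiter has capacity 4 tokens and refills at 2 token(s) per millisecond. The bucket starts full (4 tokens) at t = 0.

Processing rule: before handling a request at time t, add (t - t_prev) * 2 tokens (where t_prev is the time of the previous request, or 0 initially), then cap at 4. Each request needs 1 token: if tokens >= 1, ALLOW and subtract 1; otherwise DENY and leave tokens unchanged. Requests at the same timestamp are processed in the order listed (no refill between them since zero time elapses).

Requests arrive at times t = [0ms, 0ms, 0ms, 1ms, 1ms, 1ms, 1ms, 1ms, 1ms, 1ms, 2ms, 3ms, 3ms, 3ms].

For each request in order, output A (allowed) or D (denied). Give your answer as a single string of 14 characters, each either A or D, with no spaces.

Simulating step by step:
  req#1 t=0ms: ALLOW
  req#2 t=0ms: ALLOW
  req#3 t=0ms: ALLOW
  req#4 t=1ms: ALLOW
  req#5 t=1ms: ALLOW
  req#6 t=1ms: ALLOW
  req#7 t=1ms: DENY
  req#8 t=1ms: DENY
  req#9 t=1ms: DENY
  req#10 t=1ms: DENY
  req#11 t=2ms: ALLOW
  req#12 t=3ms: ALLOW
  req#13 t=3ms: ALLOW
  req#14 t=3ms: ALLOW

Answer: AAAAAADDDDAAAA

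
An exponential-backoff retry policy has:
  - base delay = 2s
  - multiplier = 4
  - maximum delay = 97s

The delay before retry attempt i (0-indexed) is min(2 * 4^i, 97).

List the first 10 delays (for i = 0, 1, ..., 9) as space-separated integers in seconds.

Computing each delay:
  i=0: min(2*4^0, 97) = 2
  i=1: min(2*4^1, 97) = 8
  i=2: min(2*4^2, 97) = 32
  i=3: min(2*4^3, 97) = 97
  i=4: min(2*4^4, 97) = 97
  i=5: min(2*4^5, 97) = 97
  i=6: min(2*4^6, 97) = 97
  i=7: min(2*4^7, 97) = 97
  i=8: min(2*4^8, 97) = 97
  i=9: min(2*4^9, 97) = 97

Answer: 2 8 32 97 97 97 97 97 97 97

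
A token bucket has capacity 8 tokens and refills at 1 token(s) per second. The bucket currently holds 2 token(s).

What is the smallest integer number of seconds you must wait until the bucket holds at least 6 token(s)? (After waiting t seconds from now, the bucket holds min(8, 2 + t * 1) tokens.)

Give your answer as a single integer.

Answer: 4

Derivation:
Need 2 + t * 1 >= 6, so t >= 4/1.
Smallest integer t = ceil(4/1) = 4.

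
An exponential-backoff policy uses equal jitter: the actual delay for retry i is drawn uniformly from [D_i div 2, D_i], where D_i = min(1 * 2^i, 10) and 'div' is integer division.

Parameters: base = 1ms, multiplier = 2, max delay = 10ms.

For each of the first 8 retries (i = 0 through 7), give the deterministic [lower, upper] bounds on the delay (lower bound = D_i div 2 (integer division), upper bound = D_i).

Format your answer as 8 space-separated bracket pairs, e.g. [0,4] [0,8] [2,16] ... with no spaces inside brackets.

Answer: [0,1] [1,2] [2,4] [4,8] [5,10] [5,10] [5,10] [5,10]

Derivation:
Computing bounds per retry:
  i=0: D_i=min(1*2^0,10)=1, bounds=[0,1]
  i=1: D_i=min(1*2^1,10)=2, bounds=[1,2]
  i=2: D_i=min(1*2^2,10)=4, bounds=[2,4]
  i=3: D_i=min(1*2^3,10)=8, bounds=[4,8]
  i=4: D_i=min(1*2^4,10)=10, bounds=[5,10]
  i=5: D_i=min(1*2^5,10)=10, bounds=[5,10]
  i=6: D_i=min(1*2^6,10)=10, bounds=[5,10]
  i=7: D_i=min(1*2^7,10)=10, bounds=[5,10]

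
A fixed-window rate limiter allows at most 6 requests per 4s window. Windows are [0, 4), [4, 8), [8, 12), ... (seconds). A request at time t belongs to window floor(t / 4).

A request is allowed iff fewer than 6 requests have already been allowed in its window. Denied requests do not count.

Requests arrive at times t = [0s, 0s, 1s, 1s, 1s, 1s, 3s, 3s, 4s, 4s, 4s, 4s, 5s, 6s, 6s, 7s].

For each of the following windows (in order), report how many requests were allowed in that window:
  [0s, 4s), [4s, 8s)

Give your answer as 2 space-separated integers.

Processing requests:
  req#1 t=0s (window 0): ALLOW
  req#2 t=0s (window 0): ALLOW
  req#3 t=1s (window 0): ALLOW
  req#4 t=1s (window 0): ALLOW
  req#5 t=1s (window 0): ALLOW
  req#6 t=1s (window 0): ALLOW
  req#7 t=3s (window 0): DENY
  req#8 t=3s (window 0): DENY
  req#9 t=4s (window 1): ALLOW
  req#10 t=4s (window 1): ALLOW
  req#11 t=4s (window 1): ALLOW
  req#12 t=4s (window 1): ALLOW
  req#13 t=5s (window 1): ALLOW
  req#14 t=6s (window 1): ALLOW
  req#15 t=6s (window 1): DENY
  req#16 t=7s (window 1): DENY

Allowed counts by window: 6 6

Answer: 6 6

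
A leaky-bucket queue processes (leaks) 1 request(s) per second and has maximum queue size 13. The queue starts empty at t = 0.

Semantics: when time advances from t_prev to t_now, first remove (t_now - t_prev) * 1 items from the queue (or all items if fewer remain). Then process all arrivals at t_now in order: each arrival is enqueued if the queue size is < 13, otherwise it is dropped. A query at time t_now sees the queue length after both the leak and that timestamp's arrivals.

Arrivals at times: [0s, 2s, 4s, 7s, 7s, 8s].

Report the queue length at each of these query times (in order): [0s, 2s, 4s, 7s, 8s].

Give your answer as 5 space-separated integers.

Queue lengths at query times:
  query t=0s: backlog = 1
  query t=2s: backlog = 1
  query t=4s: backlog = 1
  query t=7s: backlog = 2
  query t=8s: backlog = 2

Answer: 1 1 1 2 2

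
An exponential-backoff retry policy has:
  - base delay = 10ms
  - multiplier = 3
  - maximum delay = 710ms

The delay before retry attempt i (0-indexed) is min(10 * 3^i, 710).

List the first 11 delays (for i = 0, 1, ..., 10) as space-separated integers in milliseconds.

Answer: 10 30 90 270 710 710 710 710 710 710 710

Derivation:
Computing each delay:
  i=0: min(10*3^0, 710) = 10
  i=1: min(10*3^1, 710) = 30
  i=2: min(10*3^2, 710) = 90
  i=3: min(10*3^3, 710) = 270
  i=4: min(10*3^4, 710) = 710
  i=5: min(10*3^5, 710) = 710
  i=6: min(10*3^6, 710) = 710
  i=7: min(10*3^7, 710) = 710
  i=8: min(10*3^8, 710) = 710
  i=9: min(10*3^9, 710) = 710
  i=10: min(10*3^10, 710) = 710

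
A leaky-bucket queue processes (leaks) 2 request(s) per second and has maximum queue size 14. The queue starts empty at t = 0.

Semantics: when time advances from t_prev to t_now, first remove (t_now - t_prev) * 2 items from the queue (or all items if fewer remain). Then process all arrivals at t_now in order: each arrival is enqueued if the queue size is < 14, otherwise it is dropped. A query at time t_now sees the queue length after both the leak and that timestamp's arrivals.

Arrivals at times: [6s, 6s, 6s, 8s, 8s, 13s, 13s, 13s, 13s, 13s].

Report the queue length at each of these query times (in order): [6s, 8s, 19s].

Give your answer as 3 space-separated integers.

Answer: 3 2 0

Derivation:
Queue lengths at query times:
  query t=6s: backlog = 3
  query t=8s: backlog = 2
  query t=19s: backlog = 0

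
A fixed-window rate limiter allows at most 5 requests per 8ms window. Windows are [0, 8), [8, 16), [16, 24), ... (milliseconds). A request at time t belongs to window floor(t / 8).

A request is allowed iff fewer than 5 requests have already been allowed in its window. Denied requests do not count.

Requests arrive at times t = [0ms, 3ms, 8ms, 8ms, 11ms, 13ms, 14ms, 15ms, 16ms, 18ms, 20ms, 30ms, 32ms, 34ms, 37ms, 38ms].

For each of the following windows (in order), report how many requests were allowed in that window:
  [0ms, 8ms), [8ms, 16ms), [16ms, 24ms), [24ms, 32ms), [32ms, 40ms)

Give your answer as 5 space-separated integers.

Answer: 2 5 3 1 4

Derivation:
Processing requests:
  req#1 t=0ms (window 0): ALLOW
  req#2 t=3ms (window 0): ALLOW
  req#3 t=8ms (window 1): ALLOW
  req#4 t=8ms (window 1): ALLOW
  req#5 t=11ms (window 1): ALLOW
  req#6 t=13ms (window 1): ALLOW
  req#7 t=14ms (window 1): ALLOW
  req#8 t=15ms (window 1): DENY
  req#9 t=16ms (window 2): ALLOW
  req#10 t=18ms (window 2): ALLOW
  req#11 t=20ms (window 2): ALLOW
  req#12 t=30ms (window 3): ALLOW
  req#13 t=32ms (window 4): ALLOW
  req#14 t=34ms (window 4): ALLOW
  req#15 t=37ms (window 4): ALLOW
  req#16 t=38ms (window 4): ALLOW

Allowed counts by window: 2 5 3 1 4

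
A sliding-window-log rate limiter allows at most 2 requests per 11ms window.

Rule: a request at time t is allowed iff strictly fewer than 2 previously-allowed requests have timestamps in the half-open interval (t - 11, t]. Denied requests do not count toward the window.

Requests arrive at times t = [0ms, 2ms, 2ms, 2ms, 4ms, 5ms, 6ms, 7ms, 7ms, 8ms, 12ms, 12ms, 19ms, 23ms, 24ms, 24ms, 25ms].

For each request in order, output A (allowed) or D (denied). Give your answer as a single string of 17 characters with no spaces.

Tracking allowed requests in the window:
  req#1 t=0ms: ALLOW
  req#2 t=2ms: ALLOW
  req#3 t=2ms: DENY
  req#4 t=2ms: DENY
  req#5 t=4ms: DENY
  req#6 t=5ms: DENY
  req#7 t=6ms: DENY
  req#8 t=7ms: DENY
  req#9 t=7ms: DENY
  req#10 t=8ms: DENY
  req#11 t=12ms: ALLOW
  req#12 t=12ms: DENY
  req#13 t=19ms: ALLOW
  req#14 t=23ms: ALLOW
  req#15 t=24ms: DENY
  req#16 t=24ms: DENY
  req#17 t=25ms: DENY

Answer: AADDDDDDDDADAADDD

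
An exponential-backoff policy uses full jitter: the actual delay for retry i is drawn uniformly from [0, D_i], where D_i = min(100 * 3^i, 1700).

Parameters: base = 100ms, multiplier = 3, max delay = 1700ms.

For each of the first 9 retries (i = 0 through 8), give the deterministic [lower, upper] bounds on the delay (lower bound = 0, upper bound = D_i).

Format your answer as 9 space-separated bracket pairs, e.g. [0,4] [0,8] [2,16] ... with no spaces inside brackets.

Answer: [0,100] [0,300] [0,900] [0,1700] [0,1700] [0,1700] [0,1700] [0,1700] [0,1700]

Derivation:
Computing bounds per retry:
  i=0: D_i=min(100*3^0,1700)=100, bounds=[0,100]
  i=1: D_i=min(100*3^1,1700)=300, bounds=[0,300]
  i=2: D_i=min(100*3^2,1700)=900, bounds=[0,900]
  i=3: D_i=min(100*3^3,1700)=1700, bounds=[0,1700]
  i=4: D_i=min(100*3^4,1700)=1700, bounds=[0,1700]
  i=5: D_i=min(100*3^5,1700)=1700, bounds=[0,1700]
  i=6: D_i=min(100*3^6,1700)=1700, bounds=[0,1700]
  i=7: D_i=min(100*3^7,1700)=1700, bounds=[0,1700]
  i=8: D_i=min(100*3^8,1700)=1700, bounds=[0,1700]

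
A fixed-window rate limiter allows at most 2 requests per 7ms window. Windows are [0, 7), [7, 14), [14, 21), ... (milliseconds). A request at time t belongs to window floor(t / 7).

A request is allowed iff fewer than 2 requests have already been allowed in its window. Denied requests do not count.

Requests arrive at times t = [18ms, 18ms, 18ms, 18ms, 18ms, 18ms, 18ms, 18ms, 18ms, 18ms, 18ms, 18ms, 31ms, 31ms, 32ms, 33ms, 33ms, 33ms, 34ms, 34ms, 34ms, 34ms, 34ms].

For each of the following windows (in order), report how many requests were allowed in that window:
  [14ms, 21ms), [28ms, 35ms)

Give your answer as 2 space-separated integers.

Processing requests:
  req#1 t=18ms (window 2): ALLOW
  req#2 t=18ms (window 2): ALLOW
  req#3 t=18ms (window 2): DENY
  req#4 t=18ms (window 2): DENY
  req#5 t=18ms (window 2): DENY
  req#6 t=18ms (window 2): DENY
  req#7 t=18ms (window 2): DENY
  req#8 t=18ms (window 2): DENY
  req#9 t=18ms (window 2): DENY
  req#10 t=18ms (window 2): DENY
  req#11 t=18ms (window 2): DENY
  req#12 t=18ms (window 2): DENY
  req#13 t=31ms (window 4): ALLOW
  req#14 t=31ms (window 4): ALLOW
  req#15 t=32ms (window 4): DENY
  req#16 t=33ms (window 4): DENY
  req#17 t=33ms (window 4): DENY
  req#18 t=33ms (window 4): DENY
  req#19 t=34ms (window 4): DENY
  req#20 t=34ms (window 4): DENY
  req#21 t=34ms (window 4): DENY
  req#22 t=34ms (window 4): DENY
  req#23 t=34ms (window 4): DENY

Allowed counts by window: 2 2

Answer: 2 2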